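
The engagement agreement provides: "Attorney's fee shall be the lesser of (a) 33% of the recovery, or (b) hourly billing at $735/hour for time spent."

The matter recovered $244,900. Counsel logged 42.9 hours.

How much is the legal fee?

(a) 33% of $244,900 = $80,817.00
(b) 42.9 × $735 = $31,531.50
The lesser is (b): $31,531.50.

$31,531.50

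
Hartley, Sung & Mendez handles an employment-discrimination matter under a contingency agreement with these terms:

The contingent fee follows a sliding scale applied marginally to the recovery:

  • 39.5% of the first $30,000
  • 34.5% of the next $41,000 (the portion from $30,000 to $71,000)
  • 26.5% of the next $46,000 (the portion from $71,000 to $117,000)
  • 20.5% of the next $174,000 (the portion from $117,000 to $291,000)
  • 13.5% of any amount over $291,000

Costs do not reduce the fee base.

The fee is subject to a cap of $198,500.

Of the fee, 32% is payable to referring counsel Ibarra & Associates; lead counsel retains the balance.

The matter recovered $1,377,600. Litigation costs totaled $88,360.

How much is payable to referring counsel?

Fee base is the gross recovery, $1,377,600; costs are reimbursed separately.
First $30,000 at 39.5% = $11,850.00
Next $41,000 at 34.5% = $14,145.00
Next $46,000 at 26.5% = $12,190.00
Next $174,000 at 20.5% = $35,670.00
Remaining $1,086,600 at 13.5% = $146,691.00
Fee: $11,850.00 + $14,145.00 + $12,190.00 + $35,670.00 + $146,691.00 = $220,546.00
$220,546.00 exceeds the $198,500 cap, so the fee is capped at $198,500.00.
Referral share: 32% of $198,500.00 = $63,520.00; lead counsel retains $198,500.00 − $63,520.00 = $134,980.00.

$63,520.00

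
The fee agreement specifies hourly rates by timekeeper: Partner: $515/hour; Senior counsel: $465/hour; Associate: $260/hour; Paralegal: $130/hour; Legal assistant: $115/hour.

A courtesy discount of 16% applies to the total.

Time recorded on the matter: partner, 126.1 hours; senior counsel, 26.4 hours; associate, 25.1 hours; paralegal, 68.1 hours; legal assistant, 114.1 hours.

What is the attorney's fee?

$88,803.12

Partner: 126.1 × $515 = $64,941.50
Senior counsel: 26.4 × $465 = $12,276.00
Associate: 25.1 × $260 = $6,526.00
Paralegal: 68.1 × $130 = $8,853.00
Legal assistant: 114.1 × $115 = $13,121.50
Subtotal: $105,718.00
Less 16% discount: −$16,914.88
Total: $105,718.00 − $16,914.88 = $88,803.12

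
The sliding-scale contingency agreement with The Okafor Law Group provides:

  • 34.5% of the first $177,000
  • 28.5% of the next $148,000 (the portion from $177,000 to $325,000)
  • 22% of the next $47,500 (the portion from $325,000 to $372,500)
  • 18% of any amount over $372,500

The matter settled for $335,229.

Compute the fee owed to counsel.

First $177,000 at 34.5% = $61,065.00
Next $148,000 at 28.5% = $42,180.00
Remaining $10,229 at 22% = $2,250.38
Fee: $61,065.00 + $42,180.00 + $2,250.38 = $105,495.38

$105,495.38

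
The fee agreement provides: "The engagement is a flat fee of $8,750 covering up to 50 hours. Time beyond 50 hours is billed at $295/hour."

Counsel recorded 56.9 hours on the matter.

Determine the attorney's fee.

Flat fee: $8,750.00
Excess hours: 56.9 − 50 = 6.9
Overrun: 6.9 × $295 = $2,035.50
Total: $8,750.00 + $2,035.50 = $10,785.50

$10,785.50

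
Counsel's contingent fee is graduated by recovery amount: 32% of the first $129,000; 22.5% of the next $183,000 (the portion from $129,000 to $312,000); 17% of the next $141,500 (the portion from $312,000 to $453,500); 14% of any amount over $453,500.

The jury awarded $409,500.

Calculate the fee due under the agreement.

First $129,000 at 32% = $41,280.00
Next $183,000 at 22.5% = $41,175.00
Remaining $97,500 at 17% = $16,575.00
Fee: $41,280.00 + $41,175.00 + $16,575.00 = $99,030.00

$99,030.00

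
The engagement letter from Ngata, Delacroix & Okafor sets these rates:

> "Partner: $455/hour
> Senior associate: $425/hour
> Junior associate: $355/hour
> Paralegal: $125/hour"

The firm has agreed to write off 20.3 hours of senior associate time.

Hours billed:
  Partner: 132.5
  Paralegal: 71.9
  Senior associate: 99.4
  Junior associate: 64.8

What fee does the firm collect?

$125,896.50

Partner: 132.5 × $455 = $60,287.50
Senior associate: 99.4 × $425 = $42,245.00
Junior associate: 64.8 × $355 = $23,004.00
Paralegal: 71.9 × $125 = $8,987.50
Subtotal: $134,524.00
Write-off: 20.3 × $425 = $8,627.50
Total: $134,524.00 − $8,627.50 = $125,896.50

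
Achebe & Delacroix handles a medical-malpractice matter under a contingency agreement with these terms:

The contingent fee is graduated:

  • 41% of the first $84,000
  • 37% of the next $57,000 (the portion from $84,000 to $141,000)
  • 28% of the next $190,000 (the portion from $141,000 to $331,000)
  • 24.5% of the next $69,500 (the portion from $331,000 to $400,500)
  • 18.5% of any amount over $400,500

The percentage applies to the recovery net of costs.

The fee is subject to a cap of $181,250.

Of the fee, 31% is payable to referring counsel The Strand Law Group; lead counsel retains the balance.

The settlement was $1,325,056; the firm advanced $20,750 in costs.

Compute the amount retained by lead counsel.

$125,062.50

Fee base (net of costs): $1,325,056 − $20,750 = $1,304,306
First $84,000 at 41% = $34,440.00
Next $57,000 at 37% = $21,090.00
Next $190,000 at 28% = $53,200.00
Next $69,500 at 24.5% = $17,027.50
Remaining $903,806 at 18.5% = $167,204.11
Fee: $34,440.00 + $21,090.00 + $53,200.00 + $17,027.50 + $167,204.11 = $292,961.61
$292,961.61 exceeds the $181,250 cap, so the fee is capped at $181,250.00.
Referral share: 31% of $181,250.00 = $56,187.50; lead counsel retains $181,250.00 − $56,187.50 = $125,062.50.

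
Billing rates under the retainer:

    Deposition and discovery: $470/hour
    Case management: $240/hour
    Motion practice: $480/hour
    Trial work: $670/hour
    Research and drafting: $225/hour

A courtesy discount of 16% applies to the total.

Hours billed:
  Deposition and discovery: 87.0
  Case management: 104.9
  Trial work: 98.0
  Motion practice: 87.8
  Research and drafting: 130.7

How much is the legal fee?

$170,753.10

Deposition and discovery: 87.0 × $470 = $40,890.00
Case management: 104.9 × $240 = $25,176.00
Motion practice: 87.8 × $480 = $42,144.00
Trial work: 98.0 × $670 = $65,660.00
Research and drafting: 130.7 × $225 = $29,407.50
Subtotal: $203,277.50
Less 16% discount: −$32,524.40
Total: $203,277.50 − $32,524.40 = $170,753.10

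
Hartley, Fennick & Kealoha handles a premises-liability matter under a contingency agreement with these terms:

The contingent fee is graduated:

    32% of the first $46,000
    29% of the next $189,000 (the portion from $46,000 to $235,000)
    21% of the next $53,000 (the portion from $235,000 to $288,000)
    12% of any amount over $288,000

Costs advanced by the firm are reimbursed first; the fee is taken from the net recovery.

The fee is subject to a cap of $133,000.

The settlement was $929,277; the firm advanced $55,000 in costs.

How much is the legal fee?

$133,000.00

Fee base (net of costs): $929,277 − $55,000 = $874,277
First $46,000 at 32% = $14,720.00
Next $189,000 at 29% = $54,810.00
Next $53,000 at 21% = $11,130.00
Remaining $586,277 at 12% = $70,353.24
Fee: $14,720.00 + $54,810.00 + $11,130.00 + $70,353.24 = $151,013.24
$151,013.24 exceeds the $133,000 cap, so the fee is capped at $133,000.00.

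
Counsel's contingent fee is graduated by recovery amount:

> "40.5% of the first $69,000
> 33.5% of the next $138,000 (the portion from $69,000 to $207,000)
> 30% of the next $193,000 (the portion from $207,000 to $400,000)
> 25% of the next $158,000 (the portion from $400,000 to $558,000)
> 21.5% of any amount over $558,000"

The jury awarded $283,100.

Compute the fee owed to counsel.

First $69,000 at 40.5% = $27,945.00
Next $138,000 at 33.5% = $46,230.00
Remaining $76,100 at 30% = $22,830.00
Fee: $27,945.00 + $46,230.00 + $22,830.00 = $97,005.00

$97,005.00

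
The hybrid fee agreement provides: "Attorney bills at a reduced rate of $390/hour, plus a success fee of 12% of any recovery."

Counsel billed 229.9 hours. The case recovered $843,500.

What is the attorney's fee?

$190,881.00

Hourly: 229.9 × $390 = $89,661.00
Success fee: 12% of $843,500 = $101,220.00
Total: $89,661.00 + $101,220.00 = $190,881.00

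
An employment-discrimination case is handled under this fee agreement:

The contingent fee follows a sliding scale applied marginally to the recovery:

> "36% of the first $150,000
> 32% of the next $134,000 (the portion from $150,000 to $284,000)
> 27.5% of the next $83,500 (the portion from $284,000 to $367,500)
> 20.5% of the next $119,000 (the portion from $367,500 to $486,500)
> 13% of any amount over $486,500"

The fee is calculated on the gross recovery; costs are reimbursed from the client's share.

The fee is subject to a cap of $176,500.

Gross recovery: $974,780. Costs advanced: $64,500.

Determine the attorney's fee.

Fee base is the gross recovery, $974,780; costs are reimbursed separately.
First $150,000 at 36% = $54,000.00
Next $134,000 at 32% = $42,880.00
Next $83,500 at 27.5% = $22,962.50
Next $119,000 at 20.5% = $24,395.00
Remaining $488,280 at 13% = $63,476.40
Fee: $54,000.00 + $42,880.00 + $22,962.50 + $24,395.00 + $63,476.40 = $207,713.90
$207,713.90 exceeds the $176,500 cap, so the fee is capped at $176,500.00.

$176,500.00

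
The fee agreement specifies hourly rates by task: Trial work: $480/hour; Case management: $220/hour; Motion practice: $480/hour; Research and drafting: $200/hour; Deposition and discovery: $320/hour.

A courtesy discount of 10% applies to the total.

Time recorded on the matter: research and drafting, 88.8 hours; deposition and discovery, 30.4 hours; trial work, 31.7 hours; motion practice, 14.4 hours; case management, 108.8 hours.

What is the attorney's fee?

$66,196.80

Trial work: 31.7 × $480 = $15,216.00
Case management: 108.8 × $220 = $23,936.00
Motion practice: 14.4 × $480 = $6,912.00
Research and drafting: 88.8 × $200 = $17,760.00
Deposition and discovery: 30.4 × $320 = $9,728.00
Subtotal: $73,552.00
Less 10% discount: −$7,355.20
Total: $73,552.00 − $7,355.20 = $66,196.80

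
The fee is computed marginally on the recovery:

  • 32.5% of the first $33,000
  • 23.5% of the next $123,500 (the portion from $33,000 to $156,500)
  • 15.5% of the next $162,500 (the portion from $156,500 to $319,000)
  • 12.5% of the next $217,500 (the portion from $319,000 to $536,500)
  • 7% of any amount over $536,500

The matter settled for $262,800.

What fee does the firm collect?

$56,224.00

First $33,000 at 32.5% = $10,725.00
Next $123,500 at 23.5% = $29,022.50
Remaining $106,300 at 15.5% = $16,476.50
Fee: $10,725.00 + $29,022.50 + $16,476.50 = $56,224.00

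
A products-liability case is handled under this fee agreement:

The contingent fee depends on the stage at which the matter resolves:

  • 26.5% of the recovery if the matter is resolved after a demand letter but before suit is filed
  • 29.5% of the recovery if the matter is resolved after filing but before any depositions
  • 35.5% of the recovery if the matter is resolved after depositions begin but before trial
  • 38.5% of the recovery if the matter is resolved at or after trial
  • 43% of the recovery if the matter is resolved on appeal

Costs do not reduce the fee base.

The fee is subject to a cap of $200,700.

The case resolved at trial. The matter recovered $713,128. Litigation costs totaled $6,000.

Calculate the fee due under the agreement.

Fee base is the gross recovery, $713,128; costs are reimbursed separately.
The matter resolved at trial, so the 38.5% rate applies.
$713,128 × 38.5% = $274,554.28
$274,554.28 exceeds the $200,700 cap, so the fee is capped at $200,700.00.

$200,700.00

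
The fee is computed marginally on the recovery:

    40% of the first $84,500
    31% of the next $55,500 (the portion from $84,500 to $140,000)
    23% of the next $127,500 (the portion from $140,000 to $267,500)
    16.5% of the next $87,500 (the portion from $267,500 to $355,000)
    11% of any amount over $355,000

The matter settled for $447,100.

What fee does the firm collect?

First $84,500 at 40% = $33,800.00
Next $55,500 at 31% = $17,205.00
Next $127,500 at 23% = $29,325.00
Next $87,500 at 16.5% = $14,437.50
Remaining $92,100 at 11% = $10,131.00
Fee: $33,800.00 + $17,205.00 + $29,325.00 + $14,437.50 + $10,131.00 = $104,898.50

$104,898.50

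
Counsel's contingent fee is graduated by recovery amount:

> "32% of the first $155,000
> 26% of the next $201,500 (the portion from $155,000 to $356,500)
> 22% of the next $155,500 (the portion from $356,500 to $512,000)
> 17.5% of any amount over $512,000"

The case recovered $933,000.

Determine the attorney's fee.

First $155,000 at 32% = $49,600.00
Next $201,500 at 26% = $52,390.00
Next $155,500 at 22% = $34,210.00
Remaining $421,000 at 17.5% = $73,675.00
Fee: $49,600.00 + $52,390.00 + $34,210.00 + $73,675.00 = $209,875.00

$209,875.00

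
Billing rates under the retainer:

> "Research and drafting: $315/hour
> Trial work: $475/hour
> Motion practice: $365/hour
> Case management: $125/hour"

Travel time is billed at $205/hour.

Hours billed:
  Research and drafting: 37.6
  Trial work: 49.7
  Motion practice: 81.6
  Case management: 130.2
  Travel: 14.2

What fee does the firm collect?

$84,421.50

Research and drafting: 37.6 × $315 = $11,844.00
Trial work: 49.7 × $475 = $23,607.50
Motion practice: 81.6 × $365 = $29,784.00
Case management: 130.2 × $125 = $16,275.00
Subtotal: $11,844.00 + $23,607.50 + $29,784.00 + $16,275.00 = $81,510.50
Travel: 14.2 × $205 = $2,911.00
Total: $81,510.50 + $2,911.00 = $84,421.50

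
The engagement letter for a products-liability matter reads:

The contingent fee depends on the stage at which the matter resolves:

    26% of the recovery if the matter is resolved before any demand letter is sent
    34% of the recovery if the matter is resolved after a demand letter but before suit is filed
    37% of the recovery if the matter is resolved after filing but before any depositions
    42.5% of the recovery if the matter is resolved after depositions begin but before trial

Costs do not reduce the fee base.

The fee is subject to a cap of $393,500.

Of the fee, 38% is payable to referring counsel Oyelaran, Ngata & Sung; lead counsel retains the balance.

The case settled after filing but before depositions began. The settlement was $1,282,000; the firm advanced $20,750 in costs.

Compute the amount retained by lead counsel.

$243,970.00

Fee base is the gross recovery, $1,282,000; costs are reimbursed separately.
The matter settled after filing but before depositions began, so the 37% rate applies.
$1,282,000 × 37% = $474,340.00
$474,340.00 exceeds the $393,500 cap, so the fee is capped at $393,500.00.
Referral share: 38% of $393,500.00 = $149,530.00; lead counsel retains $393,500.00 − $149,530.00 = $243,970.00.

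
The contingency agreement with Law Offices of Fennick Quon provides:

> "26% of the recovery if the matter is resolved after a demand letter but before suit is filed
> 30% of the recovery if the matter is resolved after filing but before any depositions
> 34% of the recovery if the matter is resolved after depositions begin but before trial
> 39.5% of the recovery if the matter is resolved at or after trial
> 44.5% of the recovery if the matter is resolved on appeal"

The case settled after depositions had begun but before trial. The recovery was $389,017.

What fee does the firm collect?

$132,265.78

The matter settled after depositions had begun but before trial, so the 34% rate applies.
$389,017 × 34% = $132,265.78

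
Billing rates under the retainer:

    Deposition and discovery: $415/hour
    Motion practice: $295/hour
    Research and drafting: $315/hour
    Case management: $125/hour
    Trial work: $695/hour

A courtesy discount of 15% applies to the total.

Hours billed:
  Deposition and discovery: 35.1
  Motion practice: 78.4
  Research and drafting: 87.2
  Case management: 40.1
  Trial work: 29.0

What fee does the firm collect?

Deposition and discovery: 35.1 × $415 = $14,566.50
Motion practice: 78.4 × $295 = $23,128.00
Research and drafting: 87.2 × $315 = $27,468.00
Case management: 40.1 × $125 = $5,012.50
Trial work: 29.0 × $695 = $20,155.00
Subtotal: $90,330.00
Less 15% discount: −$13,549.50
Total: $90,330.00 − $13,549.50 = $76,780.50

$76,780.50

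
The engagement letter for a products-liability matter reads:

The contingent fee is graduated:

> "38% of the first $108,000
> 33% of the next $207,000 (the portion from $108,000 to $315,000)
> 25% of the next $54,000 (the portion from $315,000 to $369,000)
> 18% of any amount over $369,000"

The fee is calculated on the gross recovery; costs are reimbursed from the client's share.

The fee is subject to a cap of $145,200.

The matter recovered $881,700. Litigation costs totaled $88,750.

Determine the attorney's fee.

$145,200.00

Fee base is the gross recovery, $881,700; costs are reimbursed separately.
First $108,000 at 38% = $41,040.00
Next $207,000 at 33% = $68,310.00
Next $54,000 at 25% = $13,500.00
Remaining $512,700 at 18% = $92,286.00
Fee: $41,040.00 + $68,310.00 + $13,500.00 + $92,286.00 = $215,136.00
$215,136.00 exceeds the $145,200 cap, so the fee is capped at $145,200.00.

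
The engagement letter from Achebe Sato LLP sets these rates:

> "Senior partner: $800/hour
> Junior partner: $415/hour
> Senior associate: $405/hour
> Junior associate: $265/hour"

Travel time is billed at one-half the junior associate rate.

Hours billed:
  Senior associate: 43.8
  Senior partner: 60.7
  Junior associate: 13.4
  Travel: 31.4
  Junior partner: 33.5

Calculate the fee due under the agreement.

Senior partner: 60.7 × $800 = $48,560.00
Junior partner: 33.5 × $415 = $13,902.50
Senior associate: 43.8 × $405 = $17,739.00
Junior associate: 13.4 × $265 = $3,551.00
Subtotal: $48,560.00 + $13,902.50 + $17,739.00 + $3,551.00 = $83,752.50
Travel: 31.4 × ($265 ÷ 2) = 31.4 × $132.50 = $4,160.50
Total: $83,752.50 + $4,160.50 = $87,913.00

$87,913.00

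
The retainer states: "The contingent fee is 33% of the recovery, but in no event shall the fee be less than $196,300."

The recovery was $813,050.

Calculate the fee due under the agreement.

$268,306.50

33% of $813,050 = $268,306.50
That exceeds the $196,300 minimum.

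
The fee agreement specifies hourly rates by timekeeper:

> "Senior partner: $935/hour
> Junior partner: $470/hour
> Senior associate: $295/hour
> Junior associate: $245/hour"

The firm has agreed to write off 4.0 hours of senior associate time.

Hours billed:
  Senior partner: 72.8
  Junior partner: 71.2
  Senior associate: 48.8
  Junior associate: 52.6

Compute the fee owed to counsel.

Senior partner: 72.8 × $935 = $68,068.00
Junior partner: 71.2 × $470 = $33,464.00
Senior associate: 48.8 × $295 = $14,396.00
Junior associate: 52.6 × $245 = $12,887.00
Subtotal: $128,815.00
Write-off: 4.0 × $295 = $1,180.00
Total: $128,815.00 − $1,180.00 = $127,635.00

$127,635.00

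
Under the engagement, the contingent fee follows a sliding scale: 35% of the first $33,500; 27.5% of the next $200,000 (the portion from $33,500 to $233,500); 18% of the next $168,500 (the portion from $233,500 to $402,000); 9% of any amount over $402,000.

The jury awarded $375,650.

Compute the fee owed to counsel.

$92,312.00

First $33,500 at 35% = $11,725.00
Next $200,000 at 27.5% = $55,000.00
Remaining $142,150 at 18% = $25,587.00
Fee: $11,725.00 + $55,000.00 + $25,587.00 = $92,312.00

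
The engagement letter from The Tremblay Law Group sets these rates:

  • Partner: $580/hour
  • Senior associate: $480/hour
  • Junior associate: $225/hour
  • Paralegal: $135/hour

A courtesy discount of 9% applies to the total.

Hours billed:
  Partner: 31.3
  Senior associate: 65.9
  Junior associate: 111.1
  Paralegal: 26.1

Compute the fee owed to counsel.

$71,259.37

Partner: 31.3 × $580 = $18,154.00
Senior associate: 65.9 × $480 = $31,632.00
Junior associate: 111.1 × $225 = $24,997.50
Paralegal: 26.1 × $135 = $3,523.50
Subtotal: $78,307.00
Less 9% discount: −$7,047.63
Total: $78,307.00 − $7,047.63 = $71,259.37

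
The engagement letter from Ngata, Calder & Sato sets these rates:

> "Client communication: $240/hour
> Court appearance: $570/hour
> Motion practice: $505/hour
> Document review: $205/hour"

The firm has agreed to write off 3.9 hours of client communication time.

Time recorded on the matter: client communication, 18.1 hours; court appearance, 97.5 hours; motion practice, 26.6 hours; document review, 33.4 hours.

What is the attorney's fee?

$79,263.00

Client communication: 18.1 × $240 = $4,344.00
Court appearance: 97.5 × $570 = $55,575.00
Motion practice: 26.6 × $505 = $13,433.00
Document review: 33.4 × $205 = $6,847.00
Subtotal: $80,199.00
Write-off: 3.9 × $240 = $936.00
Total: $80,199.00 − $936.00 = $79,263.00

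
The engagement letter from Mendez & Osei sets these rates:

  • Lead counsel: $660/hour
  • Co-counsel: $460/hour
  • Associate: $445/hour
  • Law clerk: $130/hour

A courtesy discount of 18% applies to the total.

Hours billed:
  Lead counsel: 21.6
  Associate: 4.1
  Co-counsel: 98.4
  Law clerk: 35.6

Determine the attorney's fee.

$54,097.45

Lead counsel: 21.6 × $660 = $14,256.00
Co-counsel: 98.4 × $460 = $45,264.00
Associate: 4.1 × $445 = $1,824.50
Law clerk: 35.6 × $130 = $4,628.00
Subtotal: $65,972.50
Less 18% discount: −$11,875.05
Total: $65,972.50 − $11,875.05 = $54,097.45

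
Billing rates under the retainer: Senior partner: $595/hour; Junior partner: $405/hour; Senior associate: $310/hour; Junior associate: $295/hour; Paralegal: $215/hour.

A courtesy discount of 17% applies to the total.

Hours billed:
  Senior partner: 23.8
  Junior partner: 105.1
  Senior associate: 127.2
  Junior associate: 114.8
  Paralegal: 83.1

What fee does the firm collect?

$122,749.53

Senior partner: 23.8 × $595 = $14,161.00
Junior partner: 105.1 × $405 = $42,565.50
Senior associate: 127.2 × $310 = $39,432.00
Junior associate: 114.8 × $295 = $33,866.00
Paralegal: 83.1 × $215 = $17,866.50
Subtotal: $147,891.00
Less 17% discount: −$25,141.47
Total: $147,891.00 − $25,141.47 = $122,749.53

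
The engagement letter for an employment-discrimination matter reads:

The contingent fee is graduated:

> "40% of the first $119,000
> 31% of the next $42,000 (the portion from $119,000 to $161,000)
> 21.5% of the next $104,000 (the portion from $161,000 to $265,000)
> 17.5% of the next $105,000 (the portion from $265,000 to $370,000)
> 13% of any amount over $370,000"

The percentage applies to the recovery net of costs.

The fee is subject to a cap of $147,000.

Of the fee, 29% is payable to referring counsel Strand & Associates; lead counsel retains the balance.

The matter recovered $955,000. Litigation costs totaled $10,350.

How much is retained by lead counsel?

$104,370.00

Fee base (net of costs): $955,000 − $10,350 = $944,650
First $119,000 at 40% = $47,600.00
Next $42,000 at 31% = $13,020.00
Next $104,000 at 21.5% = $22,360.00
Next $105,000 at 17.5% = $18,375.00
Remaining $574,650 at 13% = $74,704.50
Fee: $47,600.00 + $13,020.00 + $22,360.00 + $18,375.00 + $74,704.50 = $176,059.50
$176,059.50 exceeds the $147,000 cap, so the fee is capped at $147,000.00.
Referral share: 29% of $147,000.00 = $42,630.00; lead counsel retains $147,000.00 − $42,630.00 = $104,370.00.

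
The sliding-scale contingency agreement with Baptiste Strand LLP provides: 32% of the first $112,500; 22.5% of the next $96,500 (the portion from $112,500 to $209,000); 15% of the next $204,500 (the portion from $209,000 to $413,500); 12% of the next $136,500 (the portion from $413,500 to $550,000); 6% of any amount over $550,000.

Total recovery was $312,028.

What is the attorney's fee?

$73,166.70

First $112,500 at 32% = $36,000.00
Next $96,500 at 22.5% = $21,712.50
Remaining $103,028 at 15% = $15,454.20
Fee: $36,000.00 + $21,712.50 + $15,454.20 = $73,166.70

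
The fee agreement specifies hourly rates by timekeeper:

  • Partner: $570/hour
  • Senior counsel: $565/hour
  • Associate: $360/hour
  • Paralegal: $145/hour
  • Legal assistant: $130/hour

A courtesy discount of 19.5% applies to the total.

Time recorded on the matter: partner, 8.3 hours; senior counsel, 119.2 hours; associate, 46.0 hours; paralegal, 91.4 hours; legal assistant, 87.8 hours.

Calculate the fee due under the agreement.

$91,211.33

Partner: 8.3 × $570 = $4,731.00
Senior counsel: 119.2 × $565 = $67,348.00
Associate: 46.0 × $360 = $16,560.00
Paralegal: 91.4 × $145 = $13,253.00
Legal assistant: 87.8 × $130 = $11,414.00
Subtotal: $113,306.00
Less 19.5% discount: −$22,094.67
Total: $113,306.00 − $22,094.67 = $91,211.33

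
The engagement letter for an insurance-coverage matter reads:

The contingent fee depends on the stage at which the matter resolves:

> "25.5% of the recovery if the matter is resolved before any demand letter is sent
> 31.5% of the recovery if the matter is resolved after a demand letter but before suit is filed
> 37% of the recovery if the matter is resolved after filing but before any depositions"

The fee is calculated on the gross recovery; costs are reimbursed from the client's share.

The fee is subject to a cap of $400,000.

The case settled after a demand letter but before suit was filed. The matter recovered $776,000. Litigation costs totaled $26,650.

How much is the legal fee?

$244,440.00

Fee base is the gross recovery, $776,000; costs are reimbursed separately.
The matter settled after a demand letter but before suit was filed, so the 31.5% rate applies.
$776,000 × 31.5% = $244,440.00
$244,440.00 is under the $400,000 cap.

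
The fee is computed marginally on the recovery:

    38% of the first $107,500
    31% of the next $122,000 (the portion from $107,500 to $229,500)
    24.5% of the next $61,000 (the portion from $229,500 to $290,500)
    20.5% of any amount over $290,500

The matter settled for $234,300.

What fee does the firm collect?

First $107,500 at 38% = $40,850.00
Next $122,000 at 31% = $37,820.00
Remaining $4,800 at 24.5% = $1,176.00
Fee: $40,850.00 + $37,820.00 + $1,176.00 = $79,846.00

$79,846.00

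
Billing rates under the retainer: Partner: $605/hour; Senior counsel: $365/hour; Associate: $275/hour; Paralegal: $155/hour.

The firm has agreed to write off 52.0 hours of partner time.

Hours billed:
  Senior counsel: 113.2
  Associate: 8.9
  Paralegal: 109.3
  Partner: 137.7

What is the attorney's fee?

Partner: 137.7 × $605 = $83,308.50
Senior counsel: 113.2 × $365 = $41,318.00
Associate: 8.9 × $275 = $2,447.50
Paralegal: 109.3 × $155 = $16,941.50
Subtotal: $144,015.50
Write-off: 52.0 × $605 = $31,460.00
Total: $144,015.50 − $31,460.00 = $112,555.50

$112,555.50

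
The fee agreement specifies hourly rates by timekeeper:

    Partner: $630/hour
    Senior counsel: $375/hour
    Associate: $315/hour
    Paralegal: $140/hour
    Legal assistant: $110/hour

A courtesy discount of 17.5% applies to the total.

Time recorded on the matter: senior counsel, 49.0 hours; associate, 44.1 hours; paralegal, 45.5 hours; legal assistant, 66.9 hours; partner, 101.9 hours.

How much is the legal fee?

Partner: 101.9 × $630 = $64,197.00
Senior counsel: 49.0 × $375 = $18,375.00
Associate: 44.1 × $315 = $13,891.50
Paralegal: 45.5 × $140 = $6,370.00
Legal assistant: 66.9 × $110 = $7,359.00
Subtotal: $110,192.50
Less 17.5% discount: −$19,283.69
Total: $110,192.50 − $19,283.69 = $90,908.81

$90,908.81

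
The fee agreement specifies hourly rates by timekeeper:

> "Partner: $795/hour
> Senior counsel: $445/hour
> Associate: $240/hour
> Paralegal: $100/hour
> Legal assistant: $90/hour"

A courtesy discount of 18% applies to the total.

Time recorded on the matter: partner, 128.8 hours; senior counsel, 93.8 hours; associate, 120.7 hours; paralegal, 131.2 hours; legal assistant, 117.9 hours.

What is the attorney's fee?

$161,405.52

Partner: 128.8 × $795 = $102,396.00
Senior counsel: 93.8 × $445 = $41,741.00
Associate: 120.7 × $240 = $28,968.00
Paralegal: 131.2 × $100 = $13,120.00
Legal assistant: 117.9 × $90 = $10,611.00
Subtotal: $196,836.00
Less 18% discount: −$35,430.48
Total: $196,836.00 − $35,430.48 = $161,405.52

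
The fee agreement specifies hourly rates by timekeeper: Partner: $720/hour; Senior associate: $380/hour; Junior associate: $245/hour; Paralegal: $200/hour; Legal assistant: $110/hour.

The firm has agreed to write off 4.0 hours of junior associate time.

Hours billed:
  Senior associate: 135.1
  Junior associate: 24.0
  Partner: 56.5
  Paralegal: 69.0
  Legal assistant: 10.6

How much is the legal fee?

Partner: 56.5 × $720 = $40,680.00
Senior associate: 135.1 × $380 = $51,338.00
Junior associate: 24.0 × $245 = $5,880.00
Paralegal: 69.0 × $200 = $13,800.00
Legal assistant: 10.6 × $110 = $1,166.00
Subtotal: $112,864.00
Write-off: 4.0 × $245 = $980.00
Total: $112,864.00 − $980.00 = $111,884.00

$111,884.00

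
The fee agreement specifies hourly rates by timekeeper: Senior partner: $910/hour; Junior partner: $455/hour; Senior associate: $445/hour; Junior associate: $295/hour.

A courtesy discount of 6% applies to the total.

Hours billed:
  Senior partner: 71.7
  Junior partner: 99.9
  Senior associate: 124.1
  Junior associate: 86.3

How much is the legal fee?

Senior partner: 71.7 × $910 = $65,247.00
Junior partner: 99.9 × $455 = $45,454.50
Senior associate: 124.1 × $445 = $55,224.50
Junior associate: 86.3 × $295 = $25,458.50
Subtotal: $191,384.50
Less 6% discount: −$11,483.07
Total: $191,384.50 − $11,483.07 = $179,901.43

$179,901.43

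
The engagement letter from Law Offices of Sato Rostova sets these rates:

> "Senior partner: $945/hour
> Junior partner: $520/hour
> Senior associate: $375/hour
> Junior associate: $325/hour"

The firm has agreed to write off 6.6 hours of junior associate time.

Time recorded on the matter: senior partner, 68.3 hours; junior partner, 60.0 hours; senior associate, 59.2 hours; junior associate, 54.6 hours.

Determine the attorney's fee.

Senior partner: 68.3 × $945 = $64,543.50
Junior partner: 60.0 × $520 = $31,200.00
Senior associate: 59.2 × $375 = $22,200.00
Junior associate: 54.6 × $325 = $17,745.00
Subtotal: $135,688.50
Write-off: 6.6 × $325 = $2,145.00
Total: $135,688.50 − $2,145.00 = $133,543.50

$133,543.50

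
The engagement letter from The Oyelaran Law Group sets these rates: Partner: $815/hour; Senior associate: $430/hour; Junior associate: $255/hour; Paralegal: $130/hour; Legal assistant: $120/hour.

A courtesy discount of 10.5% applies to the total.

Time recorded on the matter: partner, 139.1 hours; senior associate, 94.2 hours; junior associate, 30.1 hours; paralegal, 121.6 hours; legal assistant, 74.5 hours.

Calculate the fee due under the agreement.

$166,734.92

Partner: 139.1 × $815 = $113,366.50
Senior associate: 94.2 × $430 = $40,506.00
Junior associate: 30.1 × $255 = $7,675.50
Paralegal: 121.6 × $130 = $15,808.00
Legal assistant: 74.5 × $120 = $8,940.00
Subtotal: $186,296.00
Less 10.5% discount: −$19,561.08
Total: $186,296.00 − $19,561.08 = $166,734.92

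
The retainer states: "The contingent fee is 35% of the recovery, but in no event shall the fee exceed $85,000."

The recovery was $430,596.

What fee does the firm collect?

35% of $430,596 = $150,708.60
That exceeds the $85,000 cap, so the fee is capped at $85,000.

$85,000.00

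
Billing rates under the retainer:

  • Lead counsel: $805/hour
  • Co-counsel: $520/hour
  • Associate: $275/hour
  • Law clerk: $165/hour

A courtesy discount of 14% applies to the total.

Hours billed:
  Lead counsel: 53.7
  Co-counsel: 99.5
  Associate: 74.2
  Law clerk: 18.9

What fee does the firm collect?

$101,903.12

Lead counsel: 53.7 × $805 = $43,228.50
Co-counsel: 99.5 × $520 = $51,740.00
Associate: 74.2 × $275 = $20,405.00
Law clerk: 18.9 × $165 = $3,118.50
Subtotal: $118,492.00
Less 14% discount: −$16,588.88
Total: $118,492.00 − $16,588.88 = $101,903.12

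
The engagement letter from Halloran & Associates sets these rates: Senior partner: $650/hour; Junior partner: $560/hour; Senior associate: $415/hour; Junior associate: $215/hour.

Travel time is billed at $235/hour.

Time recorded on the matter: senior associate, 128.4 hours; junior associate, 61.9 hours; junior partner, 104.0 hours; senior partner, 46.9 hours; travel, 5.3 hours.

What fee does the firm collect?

$156,565.00

Senior partner: 46.9 × $650 = $30,485.00
Junior partner: 104.0 × $560 = $58,240.00
Senior associate: 128.4 × $415 = $53,286.00
Junior associate: 61.9 × $215 = $13,308.50
Subtotal: $30,485.00 + $58,240.00 + $53,286.00 + $13,308.50 = $155,319.50
Travel: 5.3 × $235 = $1,245.50
Total: $155,319.50 + $1,245.50 = $156,565.00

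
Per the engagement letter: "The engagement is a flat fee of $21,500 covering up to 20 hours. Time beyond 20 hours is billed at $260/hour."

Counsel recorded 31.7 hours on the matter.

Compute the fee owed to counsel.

$24,542.00

Flat fee: $21,500.00
Excess hours: 31.7 − 20 = 11.7
Overrun: 11.7 × $260 = $3,042.00
Total: $21,500.00 + $3,042.00 = $24,542.00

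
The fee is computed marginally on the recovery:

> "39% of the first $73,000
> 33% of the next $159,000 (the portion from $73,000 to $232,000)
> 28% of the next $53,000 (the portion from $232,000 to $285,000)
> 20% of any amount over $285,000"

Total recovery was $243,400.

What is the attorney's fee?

First $73,000 at 39% = $28,470.00
Next $159,000 at 33% = $52,470.00
Remaining $11,400 at 28% = $3,192.00
Fee: $28,470.00 + $52,470.00 + $3,192.00 = $84,132.00

$84,132.00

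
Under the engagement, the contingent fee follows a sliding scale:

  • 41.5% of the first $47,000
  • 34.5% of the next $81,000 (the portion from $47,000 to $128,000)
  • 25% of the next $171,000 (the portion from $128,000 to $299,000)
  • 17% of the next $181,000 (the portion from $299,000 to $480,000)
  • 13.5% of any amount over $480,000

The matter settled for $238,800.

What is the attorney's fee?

$75,150.00

First $47,000 at 41.5% = $19,505.00
Next $81,000 at 34.5% = $27,945.00
Remaining $110,800 at 25% = $27,700.00
Fee: $19,505.00 + $27,945.00 + $27,700.00 = $75,150.00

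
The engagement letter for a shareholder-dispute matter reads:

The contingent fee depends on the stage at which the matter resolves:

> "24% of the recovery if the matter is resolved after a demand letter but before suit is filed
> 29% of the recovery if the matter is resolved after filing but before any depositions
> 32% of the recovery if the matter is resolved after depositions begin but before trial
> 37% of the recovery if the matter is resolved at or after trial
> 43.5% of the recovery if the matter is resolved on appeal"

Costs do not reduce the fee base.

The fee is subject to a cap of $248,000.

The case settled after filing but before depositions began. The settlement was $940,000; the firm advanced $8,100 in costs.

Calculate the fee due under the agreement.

Fee base is the gross recovery, $940,000; costs are reimbursed separately.
The matter settled after filing but before depositions began, so the 29% rate applies.
$940,000 × 29% = $272,600.00
$272,600.00 exceeds the $248,000 cap, so the fee is capped at $248,000.00.

$248,000.00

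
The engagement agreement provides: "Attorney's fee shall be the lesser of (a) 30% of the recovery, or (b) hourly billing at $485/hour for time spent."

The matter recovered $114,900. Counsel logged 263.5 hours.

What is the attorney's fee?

(a) 30% of $114,900 = $34,470.00
(b) 263.5 × $485 = $127,797.50
The lesser is (a): $34,470.00.

$34,470.00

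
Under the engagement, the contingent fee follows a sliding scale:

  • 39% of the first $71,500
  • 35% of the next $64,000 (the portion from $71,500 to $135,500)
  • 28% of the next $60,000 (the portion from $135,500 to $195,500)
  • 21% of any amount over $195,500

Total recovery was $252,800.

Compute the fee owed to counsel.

First $71,500 at 39% = $27,885.00
Next $64,000 at 35% = $22,400.00
Next $60,000 at 28% = $16,800.00
Remaining $57,300 at 21% = $12,033.00
Fee: $27,885.00 + $22,400.00 + $16,800.00 + $12,033.00 = $79,118.00

$79,118.00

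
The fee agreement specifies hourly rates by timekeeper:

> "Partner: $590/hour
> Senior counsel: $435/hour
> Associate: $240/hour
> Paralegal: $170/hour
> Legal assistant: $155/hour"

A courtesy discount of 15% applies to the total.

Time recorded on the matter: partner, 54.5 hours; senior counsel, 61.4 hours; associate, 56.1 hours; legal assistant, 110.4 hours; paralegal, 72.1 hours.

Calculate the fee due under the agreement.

$86,442.45

Partner: 54.5 × $590 = $32,155.00
Senior counsel: 61.4 × $435 = $26,709.00
Associate: 56.1 × $240 = $13,464.00
Paralegal: 72.1 × $170 = $12,257.00
Legal assistant: 110.4 × $155 = $17,112.00
Subtotal: $101,697.00
Less 15% discount: −$15,254.55
Total: $101,697.00 − $15,254.55 = $86,442.45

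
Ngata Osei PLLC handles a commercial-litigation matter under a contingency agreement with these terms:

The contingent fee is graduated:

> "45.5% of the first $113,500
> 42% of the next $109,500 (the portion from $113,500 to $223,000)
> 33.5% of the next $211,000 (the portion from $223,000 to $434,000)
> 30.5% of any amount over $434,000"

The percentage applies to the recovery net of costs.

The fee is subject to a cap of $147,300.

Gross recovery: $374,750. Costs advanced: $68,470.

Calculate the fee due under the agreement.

Fee base (net of costs): $374,750 − $68,470 = $306,280
First $113,500 at 45.5% = $51,642.50
Next $109,500 at 42% = $45,990.00
Remaining $83,280 at 33.5% = $27,898.80
Fee: $51,642.50 + $45,990.00 + $27,898.80 = $125,531.30
$125,531.30 is under the $147,300 cap.

$125,531.30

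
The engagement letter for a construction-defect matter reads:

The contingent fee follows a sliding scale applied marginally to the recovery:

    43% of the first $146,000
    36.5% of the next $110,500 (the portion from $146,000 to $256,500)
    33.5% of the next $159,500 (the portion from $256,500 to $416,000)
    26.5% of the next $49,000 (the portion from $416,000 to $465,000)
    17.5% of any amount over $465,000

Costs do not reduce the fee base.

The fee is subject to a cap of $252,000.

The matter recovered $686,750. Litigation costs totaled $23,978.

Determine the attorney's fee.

$208,336.25

Fee base is the gross recovery, $686,750; costs are reimbursed separately.
First $146,000 at 43% = $62,780.00
Next $110,500 at 36.5% = $40,332.50
Next $159,500 at 33.5% = $53,432.50
Next $49,000 at 26.5% = $12,985.00
Remaining $221,750 at 17.5% = $38,806.25
Fee: $62,780.00 + $40,332.50 + $53,432.50 + $12,985.00 + $38,806.25 = $208,336.25
$208,336.25 is under the $252,000 cap.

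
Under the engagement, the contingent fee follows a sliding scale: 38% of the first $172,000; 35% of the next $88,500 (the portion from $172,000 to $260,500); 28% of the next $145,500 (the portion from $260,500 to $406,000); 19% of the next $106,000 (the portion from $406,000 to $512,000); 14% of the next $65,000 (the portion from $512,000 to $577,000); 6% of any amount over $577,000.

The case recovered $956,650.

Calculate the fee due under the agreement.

$189,094.00

First $172,000 at 38% = $65,360.00
Next $88,500 at 35% = $30,975.00
Next $145,500 at 28% = $40,740.00
Next $106,000 at 19% = $20,140.00
Next $65,000 at 14% = $9,100.00
Remaining $379,650 at 6% = $22,779.00
Fee: $65,360.00 + $30,975.00 + $40,740.00 + $20,140.00 + $9,100.00 + $22,779.00 = $189,094.00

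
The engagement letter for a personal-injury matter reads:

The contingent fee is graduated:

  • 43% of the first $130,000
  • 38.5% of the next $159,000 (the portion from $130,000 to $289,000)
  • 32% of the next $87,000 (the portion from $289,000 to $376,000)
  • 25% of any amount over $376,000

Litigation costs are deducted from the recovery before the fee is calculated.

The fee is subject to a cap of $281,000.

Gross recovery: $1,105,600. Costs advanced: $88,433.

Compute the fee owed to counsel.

Fee base (net of costs): $1,105,600 − $88,433 = $1,017,167
First $130,000 at 43% = $55,900.00
Next $159,000 at 38.5% = $61,215.00
Next $87,000 at 32% = $27,840.00
Remaining $641,167 at 25% = $160,291.75
Fee: $55,900.00 + $61,215.00 + $27,840.00 + $160,291.75 = $305,246.75
$305,246.75 exceeds the $281,000 cap, so the fee is capped at $281,000.00.

$281,000.00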